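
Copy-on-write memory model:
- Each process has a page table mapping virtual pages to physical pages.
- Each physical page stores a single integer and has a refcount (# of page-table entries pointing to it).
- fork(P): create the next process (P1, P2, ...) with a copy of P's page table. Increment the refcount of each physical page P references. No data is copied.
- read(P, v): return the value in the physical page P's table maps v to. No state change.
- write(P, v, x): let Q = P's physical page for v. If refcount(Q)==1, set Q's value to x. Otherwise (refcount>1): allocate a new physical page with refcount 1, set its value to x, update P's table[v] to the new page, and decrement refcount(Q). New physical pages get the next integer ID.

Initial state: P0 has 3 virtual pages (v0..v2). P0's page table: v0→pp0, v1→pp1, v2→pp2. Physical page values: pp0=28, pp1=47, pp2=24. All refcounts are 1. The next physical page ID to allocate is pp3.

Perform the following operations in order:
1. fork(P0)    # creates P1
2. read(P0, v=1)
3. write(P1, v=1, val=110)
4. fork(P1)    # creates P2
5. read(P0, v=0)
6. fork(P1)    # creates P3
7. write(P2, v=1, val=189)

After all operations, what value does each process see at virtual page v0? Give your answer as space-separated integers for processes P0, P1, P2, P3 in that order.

Answer: 28 28 28 28

Derivation:
Op 1: fork(P0) -> P1. 3 ppages; refcounts: pp0:2 pp1:2 pp2:2
Op 2: read(P0, v1) -> 47. No state change.
Op 3: write(P1, v1, 110). refcount(pp1)=2>1 -> COPY to pp3. 4 ppages; refcounts: pp0:2 pp1:1 pp2:2 pp3:1
Op 4: fork(P1) -> P2. 4 ppages; refcounts: pp0:3 pp1:1 pp2:3 pp3:2
Op 5: read(P0, v0) -> 28. No state change.
Op 6: fork(P1) -> P3. 4 ppages; refcounts: pp0:4 pp1:1 pp2:4 pp3:3
Op 7: write(P2, v1, 189). refcount(pp3)=3>1 -> COPY to pp4. 5 ppages; refcounts: pp0:4 pp1:1 pp2:4 pp3:2 pp4:1
P0: v0 -> pp0 = 28
P1: v0 -> pp0 = 28
P2: v0 -> pp0 = 28
P3: v0 -> pp0 = 28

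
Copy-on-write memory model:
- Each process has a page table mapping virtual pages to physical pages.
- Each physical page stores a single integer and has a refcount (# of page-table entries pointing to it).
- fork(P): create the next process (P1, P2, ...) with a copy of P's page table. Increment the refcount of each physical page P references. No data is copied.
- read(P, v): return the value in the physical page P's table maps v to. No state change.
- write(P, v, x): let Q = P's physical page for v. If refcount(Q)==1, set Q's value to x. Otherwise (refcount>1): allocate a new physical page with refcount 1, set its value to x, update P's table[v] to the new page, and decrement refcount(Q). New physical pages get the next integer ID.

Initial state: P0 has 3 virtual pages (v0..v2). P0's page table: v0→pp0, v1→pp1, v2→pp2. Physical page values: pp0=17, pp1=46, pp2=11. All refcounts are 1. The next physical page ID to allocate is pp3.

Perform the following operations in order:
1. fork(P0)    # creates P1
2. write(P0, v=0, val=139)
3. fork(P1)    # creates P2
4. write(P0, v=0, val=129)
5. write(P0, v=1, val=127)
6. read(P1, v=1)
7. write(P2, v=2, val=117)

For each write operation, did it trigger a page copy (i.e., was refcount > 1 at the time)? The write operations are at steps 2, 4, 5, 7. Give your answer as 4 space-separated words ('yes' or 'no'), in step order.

Op 1: fork(P0) -> P1. 3 ppages; refcounts: pp0:2 pp1:2 pp2:2
Op 2: write(P0, v0, 139). refcount(pp0)=2>1 -> COPY to pp3. 4 ppages; refcounts: pp0:1 pp1:2 pp2:2 pp3:1
Op 3: fork(P1) -> P2. 4 ppages; refcounts: pp0:2 pp1:3 pp2:3 pp3:1
Op 4: write(P0, v0, 129). refcount(pp3)=1 -> write in place. 4 ppages; refcounts: pp0:2 pp1:3 pp2:3 pp3:1
Op 5: write(P0, v1, 127). refcount(pp1)=3>1 -> COPY to pp4. 5 ppages; refcounts: pp0:2 pp1:2 pp2:3 pp3:1 pp4:1
Op 6: read(P1, v1) -> 46. No state change.
Op 7: write(P2, v2, 117). refcount(pp2)=3>1 -> COPY to pp5. 6 ppages; refcounts: pp0:2 pp1:2 pp2:2 pp3:1 pp4:1 pp5:1

yes no yes yes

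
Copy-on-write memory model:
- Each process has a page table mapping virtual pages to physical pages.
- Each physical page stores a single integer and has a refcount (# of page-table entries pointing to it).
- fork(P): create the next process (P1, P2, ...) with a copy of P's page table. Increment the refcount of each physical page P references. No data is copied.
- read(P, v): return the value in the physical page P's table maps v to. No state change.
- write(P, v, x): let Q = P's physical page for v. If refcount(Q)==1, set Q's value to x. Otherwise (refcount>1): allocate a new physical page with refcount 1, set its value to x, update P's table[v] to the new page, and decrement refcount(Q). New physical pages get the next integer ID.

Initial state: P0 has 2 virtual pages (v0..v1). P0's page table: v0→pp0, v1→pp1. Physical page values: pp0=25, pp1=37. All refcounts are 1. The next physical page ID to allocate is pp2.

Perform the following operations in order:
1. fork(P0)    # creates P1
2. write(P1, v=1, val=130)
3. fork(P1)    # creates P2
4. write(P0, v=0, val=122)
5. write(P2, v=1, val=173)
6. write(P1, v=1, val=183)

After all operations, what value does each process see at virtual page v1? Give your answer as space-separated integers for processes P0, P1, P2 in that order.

Op 1: fork(P0) -> P1. 2 ppages; refcounts: pp0:2 pp1:2
Op 2: write(P1, v1, 130). refcount(pp1)=2>1 -> COPY to pp2. 3 ppages; refcounts: pp0:2 pp1:1 pp2:1
Op 3: fork(P1) -> P2. 3 ppages; refcounts: pp0:3 pp1:1 pp2:2
Op 4: write(P0, v0, 122). refcount(pp0)=3>1 -> COPY to pp3. 4 ppages; refcounts: pp0:2 pp1:1 pp2:2 pp3:1
Op 5: write(P2, v1, 173). refcount(pp2)=2>1 -> COPY to pp4. 5 ppages; refcounts: pp0:2 pp1:1 pp2:1 pp3:1 pp4:1
Op 6: write(P1, v1, 183). refcount(pp2)=1 -> write in place. 5 ppages; refcounts: pp0:2 pp1:1 pp2:1 pp3:1 pp4:1
P0: v1 -> pp1 = 37
P1: v1 -> pp2 = 183
P2: v1 -> pp4 = 173

Answer: 37 183 173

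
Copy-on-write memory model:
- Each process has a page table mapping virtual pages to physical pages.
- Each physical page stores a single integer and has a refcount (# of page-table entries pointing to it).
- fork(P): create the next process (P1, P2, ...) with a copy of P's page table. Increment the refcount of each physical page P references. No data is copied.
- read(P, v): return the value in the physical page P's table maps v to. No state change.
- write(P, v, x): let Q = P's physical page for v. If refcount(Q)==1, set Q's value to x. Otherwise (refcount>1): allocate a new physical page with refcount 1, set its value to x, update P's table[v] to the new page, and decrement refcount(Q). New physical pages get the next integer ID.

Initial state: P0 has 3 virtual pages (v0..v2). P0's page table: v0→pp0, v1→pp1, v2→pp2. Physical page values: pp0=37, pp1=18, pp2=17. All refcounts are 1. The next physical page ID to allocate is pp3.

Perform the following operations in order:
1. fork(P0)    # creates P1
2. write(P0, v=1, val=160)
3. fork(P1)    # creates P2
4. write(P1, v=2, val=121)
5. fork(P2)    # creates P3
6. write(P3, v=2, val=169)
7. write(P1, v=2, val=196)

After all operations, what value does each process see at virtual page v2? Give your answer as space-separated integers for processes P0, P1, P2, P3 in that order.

Answer: 17 196 17 169

Derivation:
Op 1: fork(P0) -> P1. 3 ppages; refcounts: pp0:2 pp1:2 pp2:2
Op 2: write(P0, v1, 160). refcount(pp1)=2>1 -> COPY to pp3. 4 ppages; refcounts: pp0:2 pp1:1 pp2:2 pp3:1
Op 3: fork(P1) -> P2. 4 ppages; refcounts: pp0:3 pp1:2 pp2:3 pp3:1
Op 4: write(P1, v2, 121). refcount(pp2)=3>1 -> COPY to pp4. 5 ppages; refcounts: pp0:3 pp1:2 pp2:2 pp3:1 pp4:1
Op 5: fork(P2) -> P3. 5 ppages; refcounts: pp0:4 pp1:3 pp2:3 pp3:1 pp4:1
Op 6: write(P3, v2, 169). refcount(pp2)=3>1 -> COPY to pp5. 6 ppages; refcounts: pp0:4 pp1:3 pp2:2 pp3:1 pp4:1 pp5:1
Op 7: write(P1, v2, 196). refcount(pp4)=1 -> write in place. 6 ppages; refcounts: pp0:4 pp1:3 pp2:2 pp3:1 pp4:1 pp5:1
P0: v2 -> pp2 = 17
P1: v2 -> pp4 = 196
P2: v2 -> pp2 = 17
P3: v2 -> pp5 = 169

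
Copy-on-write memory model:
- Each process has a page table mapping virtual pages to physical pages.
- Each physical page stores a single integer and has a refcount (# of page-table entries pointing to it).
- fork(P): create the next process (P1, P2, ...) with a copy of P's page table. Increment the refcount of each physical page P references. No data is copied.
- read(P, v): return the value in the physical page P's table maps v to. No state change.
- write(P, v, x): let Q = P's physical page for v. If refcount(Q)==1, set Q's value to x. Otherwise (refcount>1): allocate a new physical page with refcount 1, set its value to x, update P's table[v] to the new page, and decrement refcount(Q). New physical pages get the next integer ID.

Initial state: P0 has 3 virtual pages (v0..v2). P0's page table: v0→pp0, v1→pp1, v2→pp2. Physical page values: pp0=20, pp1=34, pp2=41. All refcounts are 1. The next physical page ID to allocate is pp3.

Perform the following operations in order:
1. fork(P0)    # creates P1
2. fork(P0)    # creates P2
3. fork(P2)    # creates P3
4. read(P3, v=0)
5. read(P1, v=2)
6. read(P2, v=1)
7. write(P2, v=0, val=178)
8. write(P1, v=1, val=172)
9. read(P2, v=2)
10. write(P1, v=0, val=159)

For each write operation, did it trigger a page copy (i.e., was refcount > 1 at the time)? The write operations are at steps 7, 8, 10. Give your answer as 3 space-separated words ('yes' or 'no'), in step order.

Op 1: fork(P0) -> P1. 3 ppages; refcounts: pp0:2 pp1:2 pp2:2
Op 2: fork(P0) -> P2. 3 ppages; refcounts: pp0:3 pp1:3 pp2:3
Op 3: fork(P2) -> P3. 3 ppages; refcounts: pp0:4 pp1:4 pp2:4
Op 4: read(P3, v0) -> 20. No state change.
Op 5: read(P1, v2) -> 41. No state change.
Op 6: read(P2, v1) -> 34. No state change.
Op 7: write(P2, v0, 178). refcount(pp0)=4>1 -> COPY to pp3. 4 ppages; refcounts: pp0:3 pp1:4 pp2:4 pp3:1
Op 8: write(P1, v1, 172). refcount(pp1)=4>1 -> COPY to pp4. 5 ppages; refcounts: pp0:3 pp1:3 pp2:4 pp3:1 pp4:1
Op 9: read(P2, v2) -> 41. No state change.
Op 10: write(P1, v0, 159). refcount(pp0)=3>1 -> COPY to pp5. 6 ppages; refcounts: pp0:2 pp1:3 pp2:4 pp3:1 pp4:1 pp5:1

yes yes yes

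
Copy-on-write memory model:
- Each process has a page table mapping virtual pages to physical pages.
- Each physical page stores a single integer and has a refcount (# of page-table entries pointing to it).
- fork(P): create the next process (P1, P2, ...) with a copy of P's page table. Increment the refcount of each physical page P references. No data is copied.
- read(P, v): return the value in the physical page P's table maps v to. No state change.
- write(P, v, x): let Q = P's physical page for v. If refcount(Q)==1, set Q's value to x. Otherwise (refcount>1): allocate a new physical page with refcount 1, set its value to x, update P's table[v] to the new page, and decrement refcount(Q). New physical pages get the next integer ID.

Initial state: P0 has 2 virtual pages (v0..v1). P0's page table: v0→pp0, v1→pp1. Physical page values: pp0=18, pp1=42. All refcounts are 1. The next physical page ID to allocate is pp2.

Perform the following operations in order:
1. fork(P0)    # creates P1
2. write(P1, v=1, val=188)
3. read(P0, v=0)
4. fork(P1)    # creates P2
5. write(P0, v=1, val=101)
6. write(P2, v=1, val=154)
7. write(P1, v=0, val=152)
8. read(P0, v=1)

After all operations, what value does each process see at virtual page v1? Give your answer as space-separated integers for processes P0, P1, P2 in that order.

Op 1: fork(P0) -> P1. 2 ppages; refcounts: pp0:2 pp1:2
Op 2: write(P1, v1, 188). refcount(pp1)=2>1 -> COPY to pp2. 3 ppages; refcounts: pp0:2 pp1:1 pp2:1
Op 3: read(P0, v0) -> 18. No state change.
Op 4: fork(P1) -> P2. 3 ppages; refcounts: pp0:3 pp1:1 pp2:2
Op 5: write(P0, v1, 101). refcount(pp1)=1 -> write in place. 3 ppages; refcounts: pp0:3 pp1:1 pp2:2
Op 6: write(P2, v1, 154). refcount(pp2)=2>1 -> COPY to pp3. 4 ppages; refcounts: pp0:3 pp1:1 pp2:1 pp3:1
Op 7: write(P1, v0, 152). refcount(pp0)=3>1 -> COPY to pp4. 5 ppages; refcounts: pp0:2 pp1:1 pp2:1 pp3:1 pp4:1
Op 8: read(P0, v1) -> 101. No state change.
P0: v1 -> pp1 = 101
P1: v1 -> pp2 = 188
P2: v1 -> pp3 = 154

Answer: 101 188 154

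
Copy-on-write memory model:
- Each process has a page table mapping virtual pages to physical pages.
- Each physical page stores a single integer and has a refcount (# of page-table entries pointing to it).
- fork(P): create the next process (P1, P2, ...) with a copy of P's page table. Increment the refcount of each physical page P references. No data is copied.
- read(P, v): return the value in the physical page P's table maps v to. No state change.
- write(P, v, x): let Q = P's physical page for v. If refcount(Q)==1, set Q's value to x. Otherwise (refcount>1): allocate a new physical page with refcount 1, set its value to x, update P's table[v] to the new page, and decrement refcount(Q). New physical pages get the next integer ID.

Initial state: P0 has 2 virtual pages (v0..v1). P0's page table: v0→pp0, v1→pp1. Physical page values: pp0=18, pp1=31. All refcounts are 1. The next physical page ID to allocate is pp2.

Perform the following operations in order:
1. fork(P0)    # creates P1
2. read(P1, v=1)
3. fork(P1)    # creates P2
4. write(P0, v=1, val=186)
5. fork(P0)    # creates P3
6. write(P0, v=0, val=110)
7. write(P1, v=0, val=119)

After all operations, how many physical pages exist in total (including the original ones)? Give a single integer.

Answer: 5

Derivation:
Op 1: fork(P0) -> P1. 2 ppages; refcounts: pp0:2 pp1:2
Op 2: read(P1, v1) -> 31. No state change.
Op 3: fork(P1) -> P2. 2 ppages; refcounts: pp0:3 pp1:3
Op 4: write(P0, v1, 186). refcount(pp1)=3>1 -> COPY to pp2. 3 ppages; refcounts: pp0:3 pp1:2 pp2:1
Op 5: fork(P0) -> P3. 3 ppages; refcounts: pp0:4 pp1:2 pp2:2
Op 6: write(P0, v0, 110). refcount(pp0)=4>1 -> COPY to pp3. 4 ppages; refcounts: pp0:3 pp1:2 pp2:2 pp3:1
Op 7: write(P1, v0, 119). refcount(pp0)=3>1 -> COPY to pp4. 5 ppages; refcounts: pp0:2 pp1:2 pp2:2 pp3:1 pp4:1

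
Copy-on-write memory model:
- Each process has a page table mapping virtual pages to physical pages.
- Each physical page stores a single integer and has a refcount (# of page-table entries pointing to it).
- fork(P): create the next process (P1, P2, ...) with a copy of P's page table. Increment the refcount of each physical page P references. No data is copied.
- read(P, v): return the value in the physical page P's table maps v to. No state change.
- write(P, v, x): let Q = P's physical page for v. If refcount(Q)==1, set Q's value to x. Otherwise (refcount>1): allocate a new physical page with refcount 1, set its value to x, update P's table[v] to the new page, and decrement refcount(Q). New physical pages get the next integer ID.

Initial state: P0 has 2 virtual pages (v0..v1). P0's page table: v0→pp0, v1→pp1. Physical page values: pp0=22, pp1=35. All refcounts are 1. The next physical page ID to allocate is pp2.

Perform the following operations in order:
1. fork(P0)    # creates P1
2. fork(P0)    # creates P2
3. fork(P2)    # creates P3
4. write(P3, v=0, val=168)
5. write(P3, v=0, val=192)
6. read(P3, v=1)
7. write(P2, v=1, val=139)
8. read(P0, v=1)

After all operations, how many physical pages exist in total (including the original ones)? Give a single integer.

Answer: 4

Derivation:
Op 1: fork(P0) -> P1. 2 ppages; refcounts: pp0:2 pp1:2
Op 2: fork(P0) -> P2. 2 ppages; refcounts: pp0:3 pp1:3
Op 3: fork(P2) -> P3. 2 ppages; refcounts: pp0:4 pp1:4
Op 4: write(P3, v0, 168). refcount(pp0)=4>1 -> COPY to pp2. 3 ppages; refcounts: pp0:3 pp1:4 pp2:1
Op 5: write(P3, v0, 192). refcount(pp2)=1 -> write in place. 3 ppages; refcounts: pp0:3 pp1:4 pp2:1
Op 6: read(P3, v1) -> 35. No state change.
Op 7: write(P2, v1, 139). refcount(pp1)=4>1 -> COPY to pp3. 4 ppages; refcounts: pp0:3 pp1:3 pp2:1 pp3:1
Op 8: read(P0, v1) -> 35. No state change.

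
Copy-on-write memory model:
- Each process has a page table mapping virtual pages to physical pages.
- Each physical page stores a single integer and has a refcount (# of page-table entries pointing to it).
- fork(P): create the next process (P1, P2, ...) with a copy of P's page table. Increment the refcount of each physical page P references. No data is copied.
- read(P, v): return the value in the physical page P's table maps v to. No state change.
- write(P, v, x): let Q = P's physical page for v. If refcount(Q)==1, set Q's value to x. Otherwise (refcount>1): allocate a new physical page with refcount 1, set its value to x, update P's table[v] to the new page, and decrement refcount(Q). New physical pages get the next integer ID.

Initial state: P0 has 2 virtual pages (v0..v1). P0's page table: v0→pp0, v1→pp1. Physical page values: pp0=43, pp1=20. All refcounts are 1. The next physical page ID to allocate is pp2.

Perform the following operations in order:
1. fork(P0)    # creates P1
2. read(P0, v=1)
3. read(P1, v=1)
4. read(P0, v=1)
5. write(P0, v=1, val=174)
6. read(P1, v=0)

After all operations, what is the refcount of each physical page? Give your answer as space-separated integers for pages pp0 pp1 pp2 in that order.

Answer: 2 1 1

Derivation:
Op 1: fork(P0) -> P1. 2 ppages; refcounts: pp0:2 pp1:2
Op 2: read(P0, v1) -> 20. No state change.
Op 3: read(P1, v1) -> 20. No state change.
Op 4: read(P0, v1) -> 20. No state change.
Op 5: write(P0, v1, 174). refcount(pp1)=2>1 -> COPY to pp2. 3 ppages; refcounts: pp0:2 pp1:1 pp2:1
Op 6: read(P1, v0) -> 43. No state change.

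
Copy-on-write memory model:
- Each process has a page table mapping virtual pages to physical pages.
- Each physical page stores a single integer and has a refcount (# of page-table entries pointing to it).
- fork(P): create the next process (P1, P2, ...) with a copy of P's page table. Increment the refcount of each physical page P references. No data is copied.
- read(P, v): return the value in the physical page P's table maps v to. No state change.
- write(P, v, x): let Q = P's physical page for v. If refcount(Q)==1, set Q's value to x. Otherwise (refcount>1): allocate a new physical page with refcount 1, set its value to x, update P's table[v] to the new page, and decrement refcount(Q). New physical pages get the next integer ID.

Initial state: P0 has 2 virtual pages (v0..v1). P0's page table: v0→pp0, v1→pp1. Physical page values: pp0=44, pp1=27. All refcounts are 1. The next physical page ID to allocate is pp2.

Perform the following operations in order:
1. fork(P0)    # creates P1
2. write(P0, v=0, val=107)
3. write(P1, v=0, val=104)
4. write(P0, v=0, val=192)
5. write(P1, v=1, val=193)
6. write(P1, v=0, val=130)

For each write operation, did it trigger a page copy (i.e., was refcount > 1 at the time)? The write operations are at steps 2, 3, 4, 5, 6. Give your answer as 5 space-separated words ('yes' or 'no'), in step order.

Op 1: fork(P0) -> P1. 2 ppages; refcounts: pp0:2 pp1:2
Op 2: write(P0, v0, 107). refcount(pp0)=2>1 -> COPY to pp2. 3 ppages; refcounts: pp0:1 pp1:2 pp2:1
Op 3: write(P1, v0, 104). refcount(pp0)=1 -> write in place. 3 ppages; refcounts: pp0:1 pp1:2 pp2:1
Op 4: write(P0, v0, 192). refcount(pp2)=1 -> write in place. 3 ppages; refcounts: pp0:1 pp1:2 pp2:1
Op 5: write(P1, v1, 193). refcount(pp1)=2>1 -> COPY to pp3. 4 ppages; refcounts: pp0:1 pp1:1 pp2:1 pp3:1
Op 6: write(P1, v0, 130). refcount(pp0)=1 -> write in place. 4 ppages; refcounts: pp0:1 pp1:1 pp2:1 pp3:1

yes no no yes no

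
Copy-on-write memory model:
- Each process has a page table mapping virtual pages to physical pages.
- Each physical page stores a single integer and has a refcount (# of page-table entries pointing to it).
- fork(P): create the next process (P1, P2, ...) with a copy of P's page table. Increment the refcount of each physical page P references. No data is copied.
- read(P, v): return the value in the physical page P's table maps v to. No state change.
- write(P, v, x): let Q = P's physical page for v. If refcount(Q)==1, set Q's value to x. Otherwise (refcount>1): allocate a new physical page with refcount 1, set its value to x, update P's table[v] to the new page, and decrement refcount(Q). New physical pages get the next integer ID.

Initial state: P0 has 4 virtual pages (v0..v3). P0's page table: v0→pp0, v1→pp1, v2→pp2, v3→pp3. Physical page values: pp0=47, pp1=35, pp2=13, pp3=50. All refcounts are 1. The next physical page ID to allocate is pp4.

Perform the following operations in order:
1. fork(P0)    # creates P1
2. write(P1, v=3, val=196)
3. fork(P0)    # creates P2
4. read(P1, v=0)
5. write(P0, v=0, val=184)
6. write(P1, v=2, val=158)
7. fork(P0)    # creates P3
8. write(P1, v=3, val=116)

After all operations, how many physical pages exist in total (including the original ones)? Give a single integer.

Op 1: fork(P0) -> P1. 4 ppages; refcounts: pp0:2 pp1:2 pp2:2 pp3:2
Op 2: write(P1, v3, 196). refcount(pp3)=2>1 -> COPY to pp4. 5 ppages; refcounts: pp0:2 pp1:2 pp2:2 pp3:1 pp4:1
Op 3: fork(P0) -> P2. 5 ppages; refcounts: pp0:3 pp1:3 pp2:3 pp3:2 pp4:1
Op 4: read(P1, v0) -> 47. No state change.
Op 5: write(P0, v0, 184). refcount(pp0)=3>1 -> COPY to pp5. 6 ppages; refcounts: pp0:2 pp1:3 pp2:3 pp3:2 pp4:1 pp5:1
Op 6: write(P1, v2, 158). refcount(pp2)=3>1 -> COPY to pp6. 7 ppages; refcounts: pp0:2 pp1:3 pp2:2 pp3:2 pp4:1 pp5:1 pp6:1
Op 7: fork(P0) -> P3. 7 ppages; refcounts: pp0:2 pp1:4 pp2:3 pp3:3 pp4:1 pp5:2 pp6:1
Op 8: write(P1, v3, 116). refcount(pp4)=1 -> write in place. 7 ppages; refcounts: pp0:2 pp1:4 pp2:3 pp3:3 pp4:1 pp5:2 pp6:1

Answer: 7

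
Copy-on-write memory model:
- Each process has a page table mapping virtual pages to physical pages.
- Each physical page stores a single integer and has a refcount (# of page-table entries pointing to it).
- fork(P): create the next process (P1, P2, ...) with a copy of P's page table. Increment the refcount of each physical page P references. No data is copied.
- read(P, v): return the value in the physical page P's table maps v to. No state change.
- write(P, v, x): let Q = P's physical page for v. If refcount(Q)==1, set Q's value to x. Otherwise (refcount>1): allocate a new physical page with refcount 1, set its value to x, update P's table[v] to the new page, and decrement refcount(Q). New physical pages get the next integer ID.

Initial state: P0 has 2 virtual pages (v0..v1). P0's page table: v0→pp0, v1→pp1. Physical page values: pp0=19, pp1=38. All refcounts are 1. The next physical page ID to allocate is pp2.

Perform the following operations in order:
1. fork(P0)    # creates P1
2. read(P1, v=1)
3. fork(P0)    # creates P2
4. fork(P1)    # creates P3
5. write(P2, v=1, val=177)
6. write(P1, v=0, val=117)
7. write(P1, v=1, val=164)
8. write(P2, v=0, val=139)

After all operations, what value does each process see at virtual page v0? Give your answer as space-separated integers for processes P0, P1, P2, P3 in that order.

Op 1: fork(P0) -> P1. 2 ppages; refcounts: pp0:2 pp1:2
Op 2: read(P1, v1) -> 38. No state change.
Op 3: fork(P0) -> P2. 2 ppages; refcounts: pp0:3 pp1:3
Op 4: fork(P1) -> P3. 2 ppages; refcounts: pp0:4 pp1:4
Op 5: write(P2, v1, 177). refcount(pp1)=4>1 -> COPY to pp2. 3 ppages; refcounts: pp0:4 pp1:3 pp2:1
Op 6: write(P1, v0, 117). refcount(pp0)=4>1 -> COPY to pp3. 4 ppages; refcounts: pp0:3 pp1:3 pp2:1 pp3:1
Op 7: write(P1, v1, 164). refcount(pp1)=3>1 -> COPY to pp4. 5 ppages; refcounts: pp0:3 pp1:2 pp2:1 pp3:1 pp4:1
Op 8: write(P2, v0, 139). refcount(pp0)=3>1 -> COPY to pp5. 6 ppages; refcounts: pp0:2 pp1:2 pp2:1 pp3:1 pp4:1 pp5:1
P0: v0 -> pp0 = 19
P1: v0 -> pp3 = 117
P2: v0 -> pp5 = 139
P3: v0 -> pp0 = 19

Answer: 19 117 139 19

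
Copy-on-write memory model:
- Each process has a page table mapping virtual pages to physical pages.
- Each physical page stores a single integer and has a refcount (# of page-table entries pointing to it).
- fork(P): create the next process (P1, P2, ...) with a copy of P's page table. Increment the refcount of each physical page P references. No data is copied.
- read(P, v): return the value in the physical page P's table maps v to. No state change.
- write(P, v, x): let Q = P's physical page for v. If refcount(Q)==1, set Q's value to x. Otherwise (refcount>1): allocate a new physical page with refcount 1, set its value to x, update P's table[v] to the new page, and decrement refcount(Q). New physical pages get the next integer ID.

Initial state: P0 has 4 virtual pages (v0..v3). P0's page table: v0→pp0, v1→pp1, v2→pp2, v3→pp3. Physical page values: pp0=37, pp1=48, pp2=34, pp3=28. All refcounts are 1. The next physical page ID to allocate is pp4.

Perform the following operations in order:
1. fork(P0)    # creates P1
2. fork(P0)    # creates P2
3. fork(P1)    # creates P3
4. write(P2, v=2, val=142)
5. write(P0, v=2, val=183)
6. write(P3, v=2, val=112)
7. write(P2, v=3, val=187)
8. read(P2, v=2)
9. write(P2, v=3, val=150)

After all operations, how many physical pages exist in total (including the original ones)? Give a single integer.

Answer: 8

Derivation:
Op 1: fork(P0) -> P1. 4 ppages; refcounts: pp0:2 pp1:2 pp2:2 pp3:2
Op 2: fork(P0) -> P2. 4 ppages; refcounts: pp0:3 pp1:3 pp2:3 pp3:3
Op 3: fork(P1) -> P3. 4 ppages; refcounts: pp0:4 pp1:4 pp2:4 pp3:4
Op 4: write(P2, v2, 142). refcount(pp2)=4>1 -> COPY to pp4. 5 ppages; refcounts: pp0:4 pp1:4 pp2:3 pp3:4 pp4:1
Op 5: write(P0, v2, 183). refcount(pp2)=3>1 -> COPY to pp5. 6 ppages; refcounts: pp0:4 pp1:4 pp2:2 pp3:4 pp4:1 pp5:1
Op 6: write(P3, v2, 112). refcount(pp2)=2>1 -> COPY to pp6. 7 ppages; refcounts: pp0:4 pp1:4 pp2:1 pp3:4 pp4:1 pp5:1 pp6:1
Op 7: write(P2, v3, 187). refcount(pp3)=4>1 -> COPY to pp7. 8 ppages; refcounts: pp0:4 pp1:4 pp2:1 pp3:3 pp4:1 pp5:1 pp6:1 pp7:1
Op 8: read(P2, v2) -> 142. No state change.
Op 9: write(P2, v3, 150). refcount(pp7)=1 -> write in place. 8 ppages; refcounts: pp0:4 pp1:4 pp2:1 pp3:3 pp4:1 pp5:1 pp6:1 pp7:1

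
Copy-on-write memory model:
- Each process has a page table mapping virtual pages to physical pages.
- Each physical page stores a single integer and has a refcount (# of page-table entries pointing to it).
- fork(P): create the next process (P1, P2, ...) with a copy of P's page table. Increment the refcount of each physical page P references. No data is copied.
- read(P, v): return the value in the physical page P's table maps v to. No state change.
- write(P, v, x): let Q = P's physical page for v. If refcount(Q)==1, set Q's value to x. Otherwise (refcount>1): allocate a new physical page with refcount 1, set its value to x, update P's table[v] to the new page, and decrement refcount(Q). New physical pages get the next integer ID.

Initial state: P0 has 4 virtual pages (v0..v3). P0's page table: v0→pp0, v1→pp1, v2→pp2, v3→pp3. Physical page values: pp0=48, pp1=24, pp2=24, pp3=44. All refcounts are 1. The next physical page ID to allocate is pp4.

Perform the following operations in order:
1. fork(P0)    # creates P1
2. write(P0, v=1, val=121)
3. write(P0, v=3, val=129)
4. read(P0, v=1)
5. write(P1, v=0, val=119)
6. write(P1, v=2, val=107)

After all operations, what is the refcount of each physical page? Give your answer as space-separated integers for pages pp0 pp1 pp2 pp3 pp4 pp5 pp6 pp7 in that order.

Answer: 1 1 1 1 1 1 1 1

Derivation:
Op 1: fork(P0) -> P1. 4 ppages; refcounts: pp0:2 pp1:2 pp2:2 pp3:2
Op 2: write(P0, v1, 121). refcount(pp1)=2>1 -> COPY to pp4. 5 ppages; refcounts: pp0:2 pp1:1 pp2:2 pp3:2 pp4:1
Op 3: write(P0, v3, 129). refcount(pp3)=2>1 -> COPY to pp5. 6 ppages; refcounts: pp0:2 pp1:1 pp2:2 pp3:1 pp4:1 pp5:1
Op 4: read(P0, v1) -> 121. No state change.
Op 5: write(P1, v0, 119). refcount(pp0)=2>1 -> COPY to pp6. 7 ppages; refcounts: pp0:1 pp1:1 pp2:2 pp3:1 pp4:1 pp5:1 pp6:1
Op 6: write(P1, v2, 107). refcount(pp2)=2>1 -> COPY to pp7. 8 ppages; refcounts: pp0:1 pp1:1 pp2:1 pp3:1 pp4:1 pp5:1 pp6:1 pp7:1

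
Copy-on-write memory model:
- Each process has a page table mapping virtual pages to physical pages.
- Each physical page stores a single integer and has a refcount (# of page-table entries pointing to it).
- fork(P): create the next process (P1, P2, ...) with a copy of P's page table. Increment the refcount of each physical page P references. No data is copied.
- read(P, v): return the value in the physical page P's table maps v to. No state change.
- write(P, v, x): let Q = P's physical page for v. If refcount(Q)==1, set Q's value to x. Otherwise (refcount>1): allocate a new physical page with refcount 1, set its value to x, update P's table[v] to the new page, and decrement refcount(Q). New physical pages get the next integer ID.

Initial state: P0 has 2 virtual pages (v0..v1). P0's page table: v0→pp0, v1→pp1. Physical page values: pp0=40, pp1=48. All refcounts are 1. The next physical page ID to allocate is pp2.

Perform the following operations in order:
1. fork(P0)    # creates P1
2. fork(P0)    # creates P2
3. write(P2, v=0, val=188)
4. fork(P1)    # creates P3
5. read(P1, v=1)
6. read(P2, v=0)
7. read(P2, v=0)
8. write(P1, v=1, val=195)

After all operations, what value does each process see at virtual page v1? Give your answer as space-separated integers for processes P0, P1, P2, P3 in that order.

Op 1: fork(P0) -> P1. 2 ppages; refcounts: pp0:2 pp1:2
Op 2: fork(P0) -> P2. 2 ppages; refcounts: pp0:3 pp1:3
Op 3: write(P2, v0, 188). refcount(pp0)=3>1 -> COPY to pp2. 3 ppages; refcounts: pp0:2 pp1:3 pp2:1
Op 4: fork(P1) -> P3. 3 ppages; refcounts: pp0:3 pp1:4 pp2:1
Op 5: read(P1, v1) -> 48. No state change.
Op 6: read(P2, v0) -> 188. No state change.
Op 7: read(P2, v0) -> 188. No state change.
Op 8: write(P1, v1, 195). refcount(pp1)=4>1 -> COPY to pp3. 4 ppages; refcounts: pp0:3 pp1:3 pp2:1 pp3:1
P0: v1 -> pp1 = 48
P1: v1 -> pp3 = 195
P2: v1 -> pp1 = 48
P3: v1 -> pp1 = 48

Answer: 48 195 48 48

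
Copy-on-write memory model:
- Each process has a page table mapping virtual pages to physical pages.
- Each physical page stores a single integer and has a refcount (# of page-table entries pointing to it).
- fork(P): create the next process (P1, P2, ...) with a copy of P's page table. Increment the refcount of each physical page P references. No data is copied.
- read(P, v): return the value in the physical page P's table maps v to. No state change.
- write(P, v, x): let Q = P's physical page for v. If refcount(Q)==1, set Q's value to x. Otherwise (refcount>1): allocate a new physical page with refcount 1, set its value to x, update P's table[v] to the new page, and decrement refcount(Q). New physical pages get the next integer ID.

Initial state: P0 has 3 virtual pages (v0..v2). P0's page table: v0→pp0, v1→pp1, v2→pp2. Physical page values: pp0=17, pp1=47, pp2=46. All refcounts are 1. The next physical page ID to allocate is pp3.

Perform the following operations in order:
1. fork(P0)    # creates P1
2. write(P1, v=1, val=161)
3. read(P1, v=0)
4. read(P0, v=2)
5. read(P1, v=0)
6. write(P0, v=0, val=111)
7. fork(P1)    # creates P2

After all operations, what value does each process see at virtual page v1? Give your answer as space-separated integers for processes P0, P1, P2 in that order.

Op 1: fork(P0) -> P1. 3 ppages; refcounts: pp0:2 pp1:2 pp2:2
Op 2: write(P1, v1, 161). refcount(pp1)=2>1 -> COPY to pp3. 4 ppages; refcounts: pp0:2 pp1:1 pp2:2 pp3:1
Op 3: read(P1, v0) -> 17. No state change.
Op 4: read(P0, v2) -> 46. No state change.
Op 5: read(P1, v0) -> 17. No state change.
Op 6: write(P0, v0, 111). refcount(pp0)=2>1 -> COPY to pp4. 5 ppages; refcounts: pp0:1 pp1:1 pp2:2 pp3:1 pp4:1
Op 7: fork(P1) -> P2. 5 ppages; refcounts: pp0:2 pp1:1 pp2:3 pp3:2 pp4:1
P0: v1 -> pp1 = 47
P1: v1 -> pp3 = 161
P2: v1 -> pp3 = 161

Answer: 47 161 161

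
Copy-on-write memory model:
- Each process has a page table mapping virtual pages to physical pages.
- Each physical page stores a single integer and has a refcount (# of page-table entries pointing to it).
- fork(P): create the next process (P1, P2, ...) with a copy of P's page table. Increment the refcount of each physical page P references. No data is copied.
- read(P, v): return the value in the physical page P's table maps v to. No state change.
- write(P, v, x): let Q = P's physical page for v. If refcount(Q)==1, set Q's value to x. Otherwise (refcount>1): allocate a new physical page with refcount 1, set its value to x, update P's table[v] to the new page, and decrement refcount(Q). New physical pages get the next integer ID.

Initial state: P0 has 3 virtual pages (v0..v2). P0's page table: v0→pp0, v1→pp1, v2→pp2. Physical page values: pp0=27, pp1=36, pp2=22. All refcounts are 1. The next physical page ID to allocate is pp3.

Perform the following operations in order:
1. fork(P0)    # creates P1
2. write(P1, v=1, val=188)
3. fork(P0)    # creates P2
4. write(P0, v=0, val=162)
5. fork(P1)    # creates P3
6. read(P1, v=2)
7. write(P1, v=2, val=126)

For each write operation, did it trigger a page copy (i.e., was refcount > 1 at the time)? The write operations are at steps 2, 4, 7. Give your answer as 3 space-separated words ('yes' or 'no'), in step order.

Op 1: fork(P0) -> P1. 3 ppages; refcounts: pp0:2 pp1:2 pp2:2
Op 2: write(P1, v1, 188). refcount(pp1)=2>1 -> COPY to pp3. 4 ppages; refcounts: pp0:2 pp1:1 pp2:2 pp3:1
Op 3: fork(P0) -> P2. 4 ppages; refcounts: pp0:3 pp1:2 pp2:3 pp3:1
Op 4: write(P0, v0, 162). refcount(pp0)=3>1 -> COPY to pp4. 5 ppages; refcounts: pp0:2 pp1:2 pp2:3 pp3:1 pp4:1
Op 5: fork(P1) -> P3. 5 ppages; refcounts: pp0:3 pp1:2 pp2:4 pp3:2 pp4:1
Op 6: read(P1, v2) -> 22. No state change.
Op 7: write(P1, v2, 126). refcount(pp2)=4>1 -> COPY to pp5. 6 ppages; refcounts: pp0:3 pp1:2 pp2:3 pp3:2 pp4:1 pp5:1

yes yes yes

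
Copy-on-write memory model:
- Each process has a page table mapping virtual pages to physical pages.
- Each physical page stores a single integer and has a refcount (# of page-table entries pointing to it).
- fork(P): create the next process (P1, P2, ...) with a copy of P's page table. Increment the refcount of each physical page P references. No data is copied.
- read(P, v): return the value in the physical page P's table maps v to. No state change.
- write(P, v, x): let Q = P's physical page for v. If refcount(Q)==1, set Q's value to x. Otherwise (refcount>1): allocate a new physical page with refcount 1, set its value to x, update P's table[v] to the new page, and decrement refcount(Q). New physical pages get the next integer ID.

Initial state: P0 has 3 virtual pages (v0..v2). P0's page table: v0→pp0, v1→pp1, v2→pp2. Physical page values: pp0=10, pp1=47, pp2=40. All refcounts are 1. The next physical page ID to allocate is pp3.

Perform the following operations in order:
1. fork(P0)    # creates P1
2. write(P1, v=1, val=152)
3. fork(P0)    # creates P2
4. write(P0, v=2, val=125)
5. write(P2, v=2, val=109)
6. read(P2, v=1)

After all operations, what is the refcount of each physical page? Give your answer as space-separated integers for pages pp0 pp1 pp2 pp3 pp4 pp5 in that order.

Op 1: fork(P0) -> P1. 3 ppages; refcounts: pp0:2 pp1:2 pp2:2
Op 2: write(P1, v1, 152). refcount(pp1)=2>1 -> COPY to pp3. 4 ppages; refcounts: pp0:2 pp1:1 pp2:2 pp3:1
Op 3: fork(P0) -> P2. 4 ppages; refcounts: pp0:3 pp1:2 pp2:3 pp3:1
Op 4: write(P0, v2, 125). refcount(pp2)=3>1 -> COPY to pp4. 5 ppages; refcounts: pp0:3 pp1:2 pp2:2 pp3:1 pp4:1
Op 5: write(P2, v2, 109). refcount(pp2)=2>1 -> COPY to pp5. 6 ppages; refcounts: pp0:3 pp1:2 pp2:1 pp3:1 pp4:1 pp5:1
Op 6: read(P2, v1) -> 47. No state change.

Answer: 3 2 1 1 1 1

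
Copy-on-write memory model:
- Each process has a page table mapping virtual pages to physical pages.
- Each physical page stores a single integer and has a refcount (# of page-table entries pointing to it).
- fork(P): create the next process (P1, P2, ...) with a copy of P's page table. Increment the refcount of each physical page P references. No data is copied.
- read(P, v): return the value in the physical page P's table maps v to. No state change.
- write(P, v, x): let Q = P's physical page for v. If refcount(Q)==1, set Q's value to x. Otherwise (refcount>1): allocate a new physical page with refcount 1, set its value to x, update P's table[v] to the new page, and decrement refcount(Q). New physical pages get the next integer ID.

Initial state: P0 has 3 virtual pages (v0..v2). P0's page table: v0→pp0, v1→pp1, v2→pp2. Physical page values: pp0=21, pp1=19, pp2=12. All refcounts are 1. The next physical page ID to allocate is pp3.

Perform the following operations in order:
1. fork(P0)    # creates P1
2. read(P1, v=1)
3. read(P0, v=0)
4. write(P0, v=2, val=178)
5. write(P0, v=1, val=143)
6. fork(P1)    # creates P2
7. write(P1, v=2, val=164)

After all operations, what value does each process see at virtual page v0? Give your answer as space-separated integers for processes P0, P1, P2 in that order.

Op 1: fork(P0) -> P1. 3 ppages; refcounts: pp0:2 pp1:2 pp2:2
Op 2: read(P1, v1) -> 19. No state change.
Op 3: read(P0, v0) -> 21. No state change.
Op 4: write(P0, v2, 178). refcount(pp2)=2>1 -> COPY to pp3. 4 ppages; refcounts: pp0:2 pp1:2 pp2:1 pp3:1
Op 5: write(P0, v1, 143). refcount(pp1)=2>1 -> COPY to pp4. 5 ppages; refcounts: pp0:2 pp1:1 pp2:1 pp3:1 pp4:1
Op 6: fork(P1) -> P2. 5 ppages; refcounts: pp0:3 pp1:2 pp2:2 pp3:1 pp4:1
Op 7: write(P1, v2, 164). refcount(pp2)=2>1 -> COPY to pp5. 6 ppages; refcounts: pp0:3 pp1:2 pp2:1 pp3:1 pp4:1 pp5:1
P0: v0 -> pp0 = 21
P1: v0 -> pp0 = 21
P2: v0 -> pp0 = 21

Answer: 21 21 21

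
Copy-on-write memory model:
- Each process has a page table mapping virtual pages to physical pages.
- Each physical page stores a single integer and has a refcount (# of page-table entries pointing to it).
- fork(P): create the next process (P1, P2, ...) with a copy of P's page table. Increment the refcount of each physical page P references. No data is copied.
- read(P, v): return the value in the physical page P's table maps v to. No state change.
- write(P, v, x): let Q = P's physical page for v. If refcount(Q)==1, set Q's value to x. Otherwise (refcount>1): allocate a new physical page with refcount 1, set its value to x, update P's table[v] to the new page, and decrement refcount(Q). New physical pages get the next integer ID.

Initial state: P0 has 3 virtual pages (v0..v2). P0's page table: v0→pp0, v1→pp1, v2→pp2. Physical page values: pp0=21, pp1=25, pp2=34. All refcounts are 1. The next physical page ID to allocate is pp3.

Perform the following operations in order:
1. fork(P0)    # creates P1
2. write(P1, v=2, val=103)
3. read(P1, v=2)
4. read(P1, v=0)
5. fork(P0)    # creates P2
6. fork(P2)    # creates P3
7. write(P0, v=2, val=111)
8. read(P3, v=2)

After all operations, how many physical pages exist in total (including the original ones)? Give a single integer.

Op 1: fork(P0) -> P1. 3 ppages; refcounts: pp0:2 pp1:2 pp2:2
Op 2: write(P1, v2, 103). refcount(pp2)=2>1 -> COPY to pp3. 4 ppages; refcounts: pp0:2 pp1:2 pp2:1 pp3:1
Op 3: read(P1, v2) -> 103. No state change.
Op 4: read(P1, v0) -> 21. No state change.
Op 5: fork(P0) -> P2. 4 ppages; refcounts: pp0:3 pp1:3 pp2:2 pp3:1
Op 6: fork(P2) -> P3. 4 ppages; refcounts: pp0:4 pp1:4 pp2:3 pp3:1
Op 7: write(P0, v2, 111). refcount(pp2)=3>1 -> COPY to pp4. 5 ppages; refcounts: pp0:4 pp1:4 pp2:2 pp3:1 pp4:1
Op 8: read(P3, v2) -> 34. No state change.

Answer: 5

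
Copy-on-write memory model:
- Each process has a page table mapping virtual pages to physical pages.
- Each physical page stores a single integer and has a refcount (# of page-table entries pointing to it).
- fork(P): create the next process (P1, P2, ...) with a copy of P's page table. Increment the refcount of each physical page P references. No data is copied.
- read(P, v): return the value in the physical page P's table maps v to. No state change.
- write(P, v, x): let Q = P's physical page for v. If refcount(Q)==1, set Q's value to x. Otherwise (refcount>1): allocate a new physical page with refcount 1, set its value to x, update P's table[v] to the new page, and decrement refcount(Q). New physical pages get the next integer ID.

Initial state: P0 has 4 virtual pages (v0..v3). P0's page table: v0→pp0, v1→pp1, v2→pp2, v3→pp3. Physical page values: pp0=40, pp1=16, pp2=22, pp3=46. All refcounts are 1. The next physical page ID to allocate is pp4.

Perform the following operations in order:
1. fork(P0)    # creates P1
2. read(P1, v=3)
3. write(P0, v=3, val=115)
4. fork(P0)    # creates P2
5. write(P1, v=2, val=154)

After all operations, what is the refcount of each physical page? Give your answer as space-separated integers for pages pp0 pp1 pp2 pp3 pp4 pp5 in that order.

Op 1: fork(P0) -> P1. 4 ppages; refcounts: pp0:2 pp1:2 pp2:2 pp3:2
Op 2: read(P1, v3) -> 46. No state change.
Op 3: write(P0, v3, 115). refcount(pp3)=2>1 -> COPY to pp4. 5 ppages; refcounts: pp0:2 pp1:2 pp2:2 pp3:1 pp4:1
Op 4: fork(P0) -> P2. 5 ppages; refcounts: pp0:3 pp1:3 pp2:3 pp3:1 pp4:2
Op 5: write(P1, v2, 154). refcount(pp2)=3>1 -> COPY to pp5. 6 ppages; refcounts: pp0:3 pp1:3 pp2:2 pp3:1 pp4:2 pp5:1

Answer: 3 3 2 1 2 1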